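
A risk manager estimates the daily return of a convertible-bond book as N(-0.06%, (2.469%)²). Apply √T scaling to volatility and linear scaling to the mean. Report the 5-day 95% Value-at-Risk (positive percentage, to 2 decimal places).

At 95%, z = 1.645.
σ_{5d} = 2.469% × √5 = 5.521%; μ_{5d} = 5 × -0.06% = -0.300%.
VaR = −(-0.300%) + 1.645 × 5.521% = 9.382%.

9.38%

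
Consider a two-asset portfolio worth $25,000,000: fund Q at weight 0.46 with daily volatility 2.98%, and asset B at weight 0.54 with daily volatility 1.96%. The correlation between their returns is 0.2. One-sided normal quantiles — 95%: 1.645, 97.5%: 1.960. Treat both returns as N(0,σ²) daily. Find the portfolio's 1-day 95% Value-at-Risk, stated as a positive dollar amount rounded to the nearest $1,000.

σ_p² = 0.46²·2.98² + 0.54²·1.96² + 2·0.2·0.46·0.54·2.98·1.96 = 3.5796 (%²).
σ_p = √3.5796 = 1.892%.
VaR = 1.645 × 1.892% = 3.112%; on $25,000,000 that is $778,000.

$778,000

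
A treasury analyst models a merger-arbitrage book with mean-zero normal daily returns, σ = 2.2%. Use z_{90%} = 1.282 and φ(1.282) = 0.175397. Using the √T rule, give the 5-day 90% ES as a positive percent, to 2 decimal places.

8.63%

σ_{5d} = 2.2% × √5 = 4.919%.
ES multiplier = φ(z)/(1−α) = 0.175397/0.1 = 1.754.
ES = 4.919% × 1.754 = 8.628%.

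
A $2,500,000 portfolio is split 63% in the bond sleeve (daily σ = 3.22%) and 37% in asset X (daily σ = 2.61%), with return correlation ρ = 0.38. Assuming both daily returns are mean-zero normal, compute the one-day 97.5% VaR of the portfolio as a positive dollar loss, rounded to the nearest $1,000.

σ_p² = 0.63²·3.22² + 0.37²·2.61² + 2·0.38·0.63·0.37·3.22·2.61 = 6.5366 (%²).
σ_p = √6.5366 = 2.557%.
At 97.5%, z = 1.960.
VaR = 1.960 × 2.557% = 5.012%; on $2,500,000 that is $125,300.

$125,000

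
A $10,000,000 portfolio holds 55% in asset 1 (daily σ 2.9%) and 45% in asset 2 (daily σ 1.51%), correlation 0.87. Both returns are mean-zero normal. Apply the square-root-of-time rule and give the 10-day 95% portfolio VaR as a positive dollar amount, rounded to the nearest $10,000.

σ_p = √(0.55²·2.9² + 0.45²·1.51² + 2·0.87·0.55·0.45·2.9·1.51) = 2.212%.
σ_{10d} = 2.212% × √10 = 6.995%.
z(95%) = 1.645.
VaR = 1.645 × 6.995% = 11.507%; on $10,000,000 that is $1,150,700.

$1,150,000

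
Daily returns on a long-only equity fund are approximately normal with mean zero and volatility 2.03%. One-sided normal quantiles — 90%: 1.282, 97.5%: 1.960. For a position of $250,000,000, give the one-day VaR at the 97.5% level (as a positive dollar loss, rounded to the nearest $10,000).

$9,950,000

VaR = z·σ = 1.960 × 2.03% = 3.979%.
On $250,000,000: 0.03979 × $250,000,000 = $9,947,500.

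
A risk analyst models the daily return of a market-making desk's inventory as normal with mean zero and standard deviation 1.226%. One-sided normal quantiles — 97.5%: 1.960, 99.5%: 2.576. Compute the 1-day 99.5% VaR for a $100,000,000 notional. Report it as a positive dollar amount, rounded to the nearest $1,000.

$3,158,000

VaR = z·σ = 2.576 × 1.226% = 3.158%.
On $100,000,000: 0.03158 × $100,000,000 = $3,158,000.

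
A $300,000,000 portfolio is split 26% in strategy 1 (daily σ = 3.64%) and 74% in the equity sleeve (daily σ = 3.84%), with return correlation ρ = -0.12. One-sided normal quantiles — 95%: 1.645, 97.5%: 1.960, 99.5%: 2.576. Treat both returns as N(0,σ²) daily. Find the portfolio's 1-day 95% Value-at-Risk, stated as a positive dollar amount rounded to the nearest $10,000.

σ_p² = 0.26²·3.64² + 0.74²·3.84² + 2·-0.12·0.26·0.74·3.64·3.84 = 8.3249 (%²).
σ_p = √8.3249 = 2.885%.
VaR = 1.645 × 2.885% = 4.746%; on $300,000,000 that is $14,238,000.

$14,240,000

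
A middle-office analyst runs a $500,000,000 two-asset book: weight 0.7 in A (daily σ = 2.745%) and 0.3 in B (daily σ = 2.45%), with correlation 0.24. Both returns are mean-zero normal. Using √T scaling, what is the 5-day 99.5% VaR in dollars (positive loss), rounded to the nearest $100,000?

σ_p = √(0.7²·2.745² + 0.3²·2.45² + 2·0.24·0.7·0.3·2.745·2.45) = 2.216%.
σ_{5d} = 2.216% × √5 = 4.955%.
z(99.5%) = 2.576.
VaR = 2.576 × 4.955% = 12.764%; on $500,000,000 that is $63,820,000.

$63,800,000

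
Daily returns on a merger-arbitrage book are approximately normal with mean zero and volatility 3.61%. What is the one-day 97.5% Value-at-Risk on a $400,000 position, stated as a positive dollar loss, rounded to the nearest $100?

$28,300

At 97.5% one-sided, z = 1.960.
VaR = z·σ = 1.960 × 3.61% = 7.076%.
On $400,000: 0.07076 × $400,000 = $28,304.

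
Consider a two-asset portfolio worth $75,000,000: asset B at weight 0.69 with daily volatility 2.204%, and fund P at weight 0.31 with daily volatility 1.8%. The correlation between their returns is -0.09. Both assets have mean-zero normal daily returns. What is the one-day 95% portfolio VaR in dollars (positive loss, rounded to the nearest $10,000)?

$1,940,000

σ_p² = 0.69²·2.204² + 0.31²·1.8² + 2·-0.09·0.69·0.31·2.204·1.8 = 2.4713 (%²).
σ_p = √2.4713 = 1.572%.
At 95%, z = 1.645.
VaR = 1.645 × 1.572% = 2.586%; on $75,000,000 that is $1,939,500.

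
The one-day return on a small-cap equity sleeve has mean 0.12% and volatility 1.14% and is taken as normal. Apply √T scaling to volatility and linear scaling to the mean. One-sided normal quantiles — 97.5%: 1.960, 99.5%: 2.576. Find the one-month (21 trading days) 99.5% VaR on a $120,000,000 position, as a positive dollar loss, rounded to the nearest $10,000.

σ_{21d} = 1.14% × √21 = 5.224%; μ_{21d} = 21 × 0.12% = 2.520%.
VaR = −(2.520%) + 2.576 × 5.224% = 10.937%.
On $120,000,000: 0.10937 × $120,000,000 = $13,124,400.

$13,120,000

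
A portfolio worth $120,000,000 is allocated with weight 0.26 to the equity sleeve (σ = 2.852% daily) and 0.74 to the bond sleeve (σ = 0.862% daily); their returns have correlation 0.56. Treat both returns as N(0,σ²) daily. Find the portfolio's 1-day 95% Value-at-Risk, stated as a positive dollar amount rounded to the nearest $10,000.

$2,410,000

σ_p² = 0.26²·2.852² + 0.74²·0.862² + 2·0.56·0.26·0.74·2.852·0.862 = 1.4865 (%²).
σ_p = √1.4865 = 1.219%.
At 95%, z = 1.645.
VaR = 1.645 × 1.219% = 2.005%; on $120,000,000 that is $2,406,000.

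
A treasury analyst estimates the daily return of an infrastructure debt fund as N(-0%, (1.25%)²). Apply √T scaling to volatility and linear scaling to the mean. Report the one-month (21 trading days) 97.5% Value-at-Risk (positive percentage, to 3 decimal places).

At 97.5%, z = 1.960.
σ_{21d} = 1.25% × √21 = 5.728%.
VaR = 1.960 × 5.728% = 11.227%.

11.227%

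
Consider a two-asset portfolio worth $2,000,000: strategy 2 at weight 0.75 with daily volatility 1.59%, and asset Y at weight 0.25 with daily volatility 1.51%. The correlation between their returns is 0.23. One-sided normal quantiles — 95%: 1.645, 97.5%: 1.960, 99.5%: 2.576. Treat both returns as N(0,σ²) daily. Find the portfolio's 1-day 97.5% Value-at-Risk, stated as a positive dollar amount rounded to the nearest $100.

$52,200

σ_p² = 0.75²·1.59² + 0.25²·1.51² + 2·0.23·0.75·0.25·1.59·1.51 = 1.7716 (%²).
σ_p = √1.7716 = 1.331%.
VaR = 1.960 × 1.331% = 2.609%; on $2,000,000 that is $52,180.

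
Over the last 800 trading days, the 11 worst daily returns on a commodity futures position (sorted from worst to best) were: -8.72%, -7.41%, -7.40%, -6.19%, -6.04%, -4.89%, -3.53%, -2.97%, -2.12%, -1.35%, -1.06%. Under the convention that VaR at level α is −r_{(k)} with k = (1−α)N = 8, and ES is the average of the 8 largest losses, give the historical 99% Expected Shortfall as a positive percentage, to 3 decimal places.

5.894%

The 8 worst returns sum to -47.15%.
ES = −(-47.15%) / 8 = 5.89375% ≈ 5.894%.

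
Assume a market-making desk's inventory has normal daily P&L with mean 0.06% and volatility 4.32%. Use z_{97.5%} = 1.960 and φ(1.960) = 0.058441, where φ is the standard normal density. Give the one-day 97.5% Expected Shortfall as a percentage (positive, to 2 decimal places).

Tail multiplier: φ(z)/(1−α) = 0.058441 / 0.025 = 2.338.
ES = −(0.06%) + 4.32% × 2.338 = 10.040%.

10.04%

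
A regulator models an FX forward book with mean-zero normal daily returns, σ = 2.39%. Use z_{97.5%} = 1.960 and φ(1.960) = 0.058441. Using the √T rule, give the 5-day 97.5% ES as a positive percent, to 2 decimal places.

12.49%

σ_{5d} = 2.39% × √5 = 5.344%.
ES multiplier = φ(z)/(1−α) = 0.058441/0.025 = 2.338.
ES = 5.344% × 2.338 = 12.494%.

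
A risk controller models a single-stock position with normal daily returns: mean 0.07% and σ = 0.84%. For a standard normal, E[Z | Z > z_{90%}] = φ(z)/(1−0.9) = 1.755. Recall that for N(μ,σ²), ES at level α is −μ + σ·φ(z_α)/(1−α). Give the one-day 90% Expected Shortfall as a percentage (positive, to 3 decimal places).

1.404%

ES = −(0.07%) + 0.84% × 1.755 = 1.404%.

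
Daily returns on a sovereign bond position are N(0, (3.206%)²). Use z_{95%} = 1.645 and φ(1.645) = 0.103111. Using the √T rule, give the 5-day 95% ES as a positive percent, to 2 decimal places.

14.78%

σ_{5d} = 3.206% × √5 = 7.169%.
ES multiplier = φ(z)/(1−α) = 0.103111/0.05 = 2.062.
ES = 7.169% × 2.062 = 14.782%.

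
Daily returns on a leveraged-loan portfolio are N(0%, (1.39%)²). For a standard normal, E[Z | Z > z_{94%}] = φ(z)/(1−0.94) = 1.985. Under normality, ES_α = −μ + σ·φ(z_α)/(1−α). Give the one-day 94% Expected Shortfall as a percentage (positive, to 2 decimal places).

ES = 1.39% × 1.985 = 2.759%.

2.76%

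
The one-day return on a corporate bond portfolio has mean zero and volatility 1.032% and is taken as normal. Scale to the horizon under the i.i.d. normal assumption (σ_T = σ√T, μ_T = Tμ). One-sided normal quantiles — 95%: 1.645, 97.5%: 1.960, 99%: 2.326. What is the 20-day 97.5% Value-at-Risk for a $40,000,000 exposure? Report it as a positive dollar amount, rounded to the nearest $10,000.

$3,620,000

σ_{20d} = 1.032% × √20 = 4.615%.
VaR = 1.960 × 4.615% = 9.045%.
On $40,000,000: 0.09045 × $40,000,000 = $3,618,000.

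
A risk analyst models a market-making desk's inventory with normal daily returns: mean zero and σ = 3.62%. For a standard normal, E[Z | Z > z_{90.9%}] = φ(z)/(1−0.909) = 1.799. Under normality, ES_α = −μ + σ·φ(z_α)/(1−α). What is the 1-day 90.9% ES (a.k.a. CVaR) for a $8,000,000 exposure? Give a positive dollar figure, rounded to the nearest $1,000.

$521,000

ES = 3.62% × 1.799 = 6.512%.
On $8,000,000: 0.06512 × $8,000,000 = $520,960.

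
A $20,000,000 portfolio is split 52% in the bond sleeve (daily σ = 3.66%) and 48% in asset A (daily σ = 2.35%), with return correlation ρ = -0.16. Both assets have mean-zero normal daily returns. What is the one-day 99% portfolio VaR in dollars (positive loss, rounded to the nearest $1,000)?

$954,000

σ_p² = 0.52²·3.66² + 0.48²·2.35² + 2·-0.16·0.52·0.48·3.66·2.35 = 4.2076 (%²).
σ_p = √4.2076 = 2.051%.
At 99%, z = 2.326.
VaR = 2.326 × 2.051% = 4.771%; on $20,000,000 that is $954,200.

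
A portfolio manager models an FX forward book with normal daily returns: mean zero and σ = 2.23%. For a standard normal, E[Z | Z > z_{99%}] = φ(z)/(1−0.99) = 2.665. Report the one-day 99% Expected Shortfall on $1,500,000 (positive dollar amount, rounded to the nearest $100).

ES = 2.23% × 2.665 = 5.943%.
On $1,500,000: 0.05943 × $1,500,000 = $89,145.

$89,100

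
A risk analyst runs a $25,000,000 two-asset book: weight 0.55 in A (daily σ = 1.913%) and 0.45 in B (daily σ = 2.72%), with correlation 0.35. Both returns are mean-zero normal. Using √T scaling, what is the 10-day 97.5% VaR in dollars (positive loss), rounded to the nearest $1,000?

σ_p = √(0.55²·1.913² + 0.45²·2.72² + 2·0.35·0.55·0.45·1.913·2.72) = 1.873%.
σ_{10d} = 1.873% × √10 = 5.923%.
z(97.5%) = 1.960.
VaR = 1.960 × 5.923% = 11.609%; on $25,000,000 that is $2,902,250.

$2,902,000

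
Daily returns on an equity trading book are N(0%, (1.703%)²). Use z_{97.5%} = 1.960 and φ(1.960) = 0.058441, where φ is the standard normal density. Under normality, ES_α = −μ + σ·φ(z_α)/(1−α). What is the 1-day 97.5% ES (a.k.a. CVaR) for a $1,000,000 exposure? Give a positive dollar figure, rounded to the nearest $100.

Tail multiplier: φ(z)/(1−α) = 0.058441 / 0.025 = 2.338.
ES = 1.703% × 2.338 = 3.982%.
On $1,000,000: 0.03982 × $1,000,000 = $39,820.

$39,800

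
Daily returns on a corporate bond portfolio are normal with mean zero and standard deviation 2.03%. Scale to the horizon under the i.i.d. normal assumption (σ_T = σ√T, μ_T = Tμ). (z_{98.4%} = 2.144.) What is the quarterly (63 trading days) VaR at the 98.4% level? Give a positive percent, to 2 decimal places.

σ_{63d} = 2.03% × √63 = 16.113%.
VaR = 2.144 × 16.113% = 34.546%.

34.55%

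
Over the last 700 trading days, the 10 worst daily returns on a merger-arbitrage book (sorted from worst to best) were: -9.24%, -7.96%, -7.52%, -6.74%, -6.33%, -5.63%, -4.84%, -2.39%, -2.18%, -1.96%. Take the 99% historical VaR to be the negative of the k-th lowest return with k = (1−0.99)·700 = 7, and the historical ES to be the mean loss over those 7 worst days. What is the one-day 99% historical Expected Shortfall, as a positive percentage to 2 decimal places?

6.89%

The 7 worst returns sum to -48.26%.
ES = −(-48.26%) / 7 = 6.8942…% ≈ 6.89%.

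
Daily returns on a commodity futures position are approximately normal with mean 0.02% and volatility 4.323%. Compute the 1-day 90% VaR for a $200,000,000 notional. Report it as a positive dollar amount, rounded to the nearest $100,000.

$11,000,000

At 90% one-sided, z = 1.282.
VaR = −μ + z·σ = −(0.02%) + 1.282 × 4.323% = 5.522%.
On $200,000,000: 0.05522 × $200,000,000 = $11,044,000.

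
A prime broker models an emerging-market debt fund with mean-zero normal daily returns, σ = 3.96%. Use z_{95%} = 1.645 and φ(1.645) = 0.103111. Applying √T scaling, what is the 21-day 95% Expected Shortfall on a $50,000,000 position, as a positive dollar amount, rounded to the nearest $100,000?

σ_{21d} = 3.96% × √21 = 18.147%.
ES multiplier = φ(z)/(1−α) = 0.103111/0.05 = 2.062.
ES = 18.147% × 2.062 = 37.419%; on $50,000,000: $18,709,500.

$18,700,000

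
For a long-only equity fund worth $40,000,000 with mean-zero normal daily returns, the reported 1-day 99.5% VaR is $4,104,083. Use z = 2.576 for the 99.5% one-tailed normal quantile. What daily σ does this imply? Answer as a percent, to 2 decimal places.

3.98%

VaR as a fraction: $4,104,083 / $40,000,000 = 10.260%.
σ = VaR / z = 10.260% / 2.576 = 3.983%.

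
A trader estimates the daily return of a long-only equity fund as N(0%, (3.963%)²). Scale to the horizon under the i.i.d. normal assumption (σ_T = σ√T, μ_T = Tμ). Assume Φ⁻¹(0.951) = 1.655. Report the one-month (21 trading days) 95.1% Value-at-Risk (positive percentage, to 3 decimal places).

30.056%

σ_{21d} = 3.963% × √21 = 18.161%.
VaR = 1.655 × 18.161% = 30.056%.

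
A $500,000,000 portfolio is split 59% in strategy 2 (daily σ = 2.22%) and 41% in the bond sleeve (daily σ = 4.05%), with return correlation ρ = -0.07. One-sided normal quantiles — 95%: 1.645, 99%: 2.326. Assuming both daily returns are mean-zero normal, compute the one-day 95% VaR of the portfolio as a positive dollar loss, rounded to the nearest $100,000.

$16,800,000

σ_p² = 0.59²·2.22² + 0.41²·4.05² + 2·-0.07·0.59·0.41·2.22·4.05 = 4.1683 (%²).
σ_p = √4.1683 = 2.042%.
VaR = 1.645 × 2.042% = 3.359%; on $500,000,000 that is $16,795,000.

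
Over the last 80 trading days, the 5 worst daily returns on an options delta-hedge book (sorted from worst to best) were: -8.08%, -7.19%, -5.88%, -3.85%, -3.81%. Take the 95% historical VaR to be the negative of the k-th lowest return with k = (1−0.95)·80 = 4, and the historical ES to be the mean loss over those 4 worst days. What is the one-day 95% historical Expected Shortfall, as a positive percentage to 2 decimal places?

The 4 worst returns sum to -25.00%.
ES = −(-25.00%) / 4 = 6.25%.

6.25%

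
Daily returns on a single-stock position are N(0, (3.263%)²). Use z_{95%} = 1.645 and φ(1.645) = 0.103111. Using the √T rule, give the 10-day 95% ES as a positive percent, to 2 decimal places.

21.28%

σ_{10d} = 3.263% × √10 = 10.319%.
ES multiplier = φ(z)/(1−α) = 0.103111/0.05 = 2.062.
ES = 10.319% × 2.062 = 21.278%.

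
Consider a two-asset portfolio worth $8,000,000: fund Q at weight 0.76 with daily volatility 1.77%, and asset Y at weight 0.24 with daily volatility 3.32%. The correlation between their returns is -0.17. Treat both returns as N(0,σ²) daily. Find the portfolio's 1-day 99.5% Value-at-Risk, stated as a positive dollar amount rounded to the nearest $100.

$297,200

σ_p² = 0.76²·1.77² + 0.24²·3.32² + 2·-0.17·0.76·0.24·1.77·3.32 = 2.0800 (%²).
σ_p = √2.0800 = 1.442%.
At 99.5%, z = 2.576.
VaR = 2.576 × 1.442% = 3.715%; on $8,000,000 that is $297,200.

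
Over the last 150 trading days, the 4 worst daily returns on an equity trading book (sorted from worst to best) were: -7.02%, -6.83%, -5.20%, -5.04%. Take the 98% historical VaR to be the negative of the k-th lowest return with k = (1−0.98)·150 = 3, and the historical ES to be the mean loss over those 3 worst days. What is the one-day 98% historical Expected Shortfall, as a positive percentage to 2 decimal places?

The 3 worst returns sum to -19.05%.
ES = −(-19.05%) / 3 = 6.35%.

6.35%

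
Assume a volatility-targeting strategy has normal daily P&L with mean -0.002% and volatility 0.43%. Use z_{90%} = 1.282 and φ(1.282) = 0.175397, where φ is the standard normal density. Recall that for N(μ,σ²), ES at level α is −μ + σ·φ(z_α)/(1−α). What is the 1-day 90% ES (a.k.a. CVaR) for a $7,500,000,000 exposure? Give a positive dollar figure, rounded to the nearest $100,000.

Tail multiplier: φ(z)/(1−α) = 0.175397 / 0.1 = 1.754.
ES = −(-0.002%) + 0.43% × 1.754 = 0.756%.
On $7,500,000,000: 0.00756 × $7,500,000,000 = $56,700,000.

$56,700,000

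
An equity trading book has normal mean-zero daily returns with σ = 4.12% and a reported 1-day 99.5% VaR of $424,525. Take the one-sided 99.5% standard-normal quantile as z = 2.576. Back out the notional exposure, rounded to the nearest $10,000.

$4,000,000

VaR as a fraction of value: z·σ = 2.576 × 4.12% = 10.6131%.
Position = $424,525 / 0.106131 = $4,000,002.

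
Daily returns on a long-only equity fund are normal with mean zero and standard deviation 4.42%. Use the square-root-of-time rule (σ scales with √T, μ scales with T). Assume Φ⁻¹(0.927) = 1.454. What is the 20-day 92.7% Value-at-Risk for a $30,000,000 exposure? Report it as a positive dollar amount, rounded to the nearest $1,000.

σ_{20d} = 4.42% × √20 = 19.767%.
VaR = 1.454 × 19.767% = 28.741%.
On $30,000,000: 0.28741 × $30,000,000 = $8,622,300.

$8,622,000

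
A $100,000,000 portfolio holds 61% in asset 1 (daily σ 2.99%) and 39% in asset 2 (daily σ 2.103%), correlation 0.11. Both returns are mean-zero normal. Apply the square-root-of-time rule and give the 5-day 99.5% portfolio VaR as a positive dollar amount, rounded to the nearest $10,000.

σ_p = √(0.61²·2.99² + 0.39²·2.103² + 2·0.11·0.61·0.39·2.99·2.103) = 2.080%.
σ_{5d} = 2.080% × √5 = 4.651%.
z(99.5%) = 2.576.
VaR = 2.576 × 4.651% = 11.981%; on $100,000,000 that is $11,981,000.

$11,980,000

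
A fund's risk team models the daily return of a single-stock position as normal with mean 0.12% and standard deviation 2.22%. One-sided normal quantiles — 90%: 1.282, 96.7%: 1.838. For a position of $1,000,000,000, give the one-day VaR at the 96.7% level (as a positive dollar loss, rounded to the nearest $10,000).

VaR = −μ + z·σ = −(0.12%) + 1.838 × 2.22% = 3.960%.
On $1,000,000,000: 0.03960 × $1,000,000,000 = $39,600,000.

$39,600,000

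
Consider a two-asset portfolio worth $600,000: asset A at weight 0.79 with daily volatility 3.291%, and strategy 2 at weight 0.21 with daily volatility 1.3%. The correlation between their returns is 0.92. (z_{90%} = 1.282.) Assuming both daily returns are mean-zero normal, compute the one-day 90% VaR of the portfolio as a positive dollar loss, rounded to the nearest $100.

σ_p² = 0.79²·3.291² + 0.21²·1.3² + 2·0.92·0.79·0.21·3.291·1.3 = 8.1399 (%²).
σ_p = √8.1399 = 2.853%.
VaR = 1.282 × 2.853% = 3.658%; on $600,000 that is $21,948.

$21,900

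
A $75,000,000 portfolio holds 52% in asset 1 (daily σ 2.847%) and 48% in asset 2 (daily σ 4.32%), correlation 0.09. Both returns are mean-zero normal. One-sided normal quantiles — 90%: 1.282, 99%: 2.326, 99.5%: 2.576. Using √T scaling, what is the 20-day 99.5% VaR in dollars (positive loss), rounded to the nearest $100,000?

σ_p = √(0.52²·2.847² + 0.48²·4.32² + 2·0.09·0.52·0.48·2.847·4.32) = 2.654%.
σ_{20d} = 2.654% × √20 = 11.869%.
VaR = 2.576 × 11.869% = 30.575%; on $75,000,000 that is $22,931,250.

$22,900,000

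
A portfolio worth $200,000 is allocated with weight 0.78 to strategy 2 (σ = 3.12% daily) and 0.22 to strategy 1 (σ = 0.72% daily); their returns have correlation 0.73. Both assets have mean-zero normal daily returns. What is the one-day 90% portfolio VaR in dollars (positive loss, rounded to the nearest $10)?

σ_p² = 0.78²·3.12² + 0.22²·0.72² + 2·0.73·0.78·0.22·3.12·0.72 = 6.5103 (%²).
σ_p = √6.5103 = 2.552%.
At 90%, z = 1.282.
VaR = 1.282 × 2.552% = 3.272%; on $200,000 that is $6,544.

$6,540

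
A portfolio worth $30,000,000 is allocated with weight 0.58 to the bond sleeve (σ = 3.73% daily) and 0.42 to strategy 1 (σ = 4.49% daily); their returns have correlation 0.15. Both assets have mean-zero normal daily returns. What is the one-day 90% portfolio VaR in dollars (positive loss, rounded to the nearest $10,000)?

$1,180,000

σ_p² = 0.58²·3.73² + 0.42²·4.49² + 2·0.15·0.58·0.42·3.73·4.49 = 9.4605 (%²).
σ_p = √9.4605 = 3.076%.
At 90%, z = 1.282.
VaR = 1.282 × 3.076% = 3.943%; on $30,000,000 that is $1,182,900.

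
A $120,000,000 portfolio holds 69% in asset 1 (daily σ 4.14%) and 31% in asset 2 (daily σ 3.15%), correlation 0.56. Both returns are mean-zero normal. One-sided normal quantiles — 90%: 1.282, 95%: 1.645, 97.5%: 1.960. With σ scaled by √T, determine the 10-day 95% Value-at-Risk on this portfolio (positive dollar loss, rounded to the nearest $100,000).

σ_p = √(0.69²·4.14² + 0.31²·3.15² + 2·0.56·0.69·0.31·4.14·3.15) = 3.498%.
σ_{10d} = 3.498% × √10 = 11.062%.
VaR = 1.645 × 11.062% = 18.197%; on $120,000,000 that is $21,836,400.

$21,800,000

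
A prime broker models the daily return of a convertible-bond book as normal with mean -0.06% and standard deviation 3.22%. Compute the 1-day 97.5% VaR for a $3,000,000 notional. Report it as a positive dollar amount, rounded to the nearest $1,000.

At 97.5% one-sided, z = 1.960.
VaR = −μ + z·σ = −(-0.06%) + 1.960 × 3.22% = 6.371%.
On $3,000,000: 0.06371 × $3,000,000 = $191,130.

$191,000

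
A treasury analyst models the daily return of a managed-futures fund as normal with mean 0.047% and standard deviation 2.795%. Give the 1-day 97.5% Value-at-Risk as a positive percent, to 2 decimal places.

At 97.5% one-sided, z = 1.960.
VaR = −μ + z·σ = −(0.047%) + 1.960 × 2.795% = 5.431%.

5.43%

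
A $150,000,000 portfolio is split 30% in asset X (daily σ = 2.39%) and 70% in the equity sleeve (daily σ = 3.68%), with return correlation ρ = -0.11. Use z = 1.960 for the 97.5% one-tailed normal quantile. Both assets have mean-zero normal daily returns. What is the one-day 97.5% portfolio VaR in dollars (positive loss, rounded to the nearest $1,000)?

σ_p² = 0.3²·2.39² + 0.7²·3.68² + 2·-0.11·0.3·0.7·2.39·3.68 = 6.7435 (%²).
σ_p = √6.7435 = 2.597%.
VaR = 1.960 × 2.597% = 5.090%; on $150,000,000 that is $7,635,000.

$7,635,000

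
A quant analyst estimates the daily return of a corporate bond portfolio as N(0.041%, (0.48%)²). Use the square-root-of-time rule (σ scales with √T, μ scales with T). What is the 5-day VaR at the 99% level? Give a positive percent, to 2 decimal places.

At 99%, z = 2.326.
σ_{5d} = 0.48% × √5 = 1.073%; μ_{5d} = 5 × 0.041% = 0.205%.
VaR = −(0.205%) + 2.326 × 1.073% = 2.291%.

2.29%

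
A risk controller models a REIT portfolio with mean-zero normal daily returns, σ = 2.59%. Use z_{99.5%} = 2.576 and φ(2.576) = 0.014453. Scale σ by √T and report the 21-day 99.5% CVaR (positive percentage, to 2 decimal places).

σ_{21d} = 2.59% × √21 = 11.869%.
ES multiplier = φ(z)/(1−α) = 0.014453/0.005 = 2.891.
ES = 11.869% × 2.891 = 34.313%.

34.31%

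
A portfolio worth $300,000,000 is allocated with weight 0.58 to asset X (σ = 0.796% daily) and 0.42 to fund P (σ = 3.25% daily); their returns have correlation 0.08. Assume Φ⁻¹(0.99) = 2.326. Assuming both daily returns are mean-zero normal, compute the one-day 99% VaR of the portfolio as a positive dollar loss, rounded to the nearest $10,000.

σ_p² = 0.58²·0.796² + 0.42²·3.25² + 2·0.08·0.58·0.42·0.796·3.25 = 2.1772 (%²).
σ_p = √2.1772 = 1.476%.
VaR = 2.326 × 1.476% = 3.433%; on $300,000,000 that is $10,299,000.

$10,300,000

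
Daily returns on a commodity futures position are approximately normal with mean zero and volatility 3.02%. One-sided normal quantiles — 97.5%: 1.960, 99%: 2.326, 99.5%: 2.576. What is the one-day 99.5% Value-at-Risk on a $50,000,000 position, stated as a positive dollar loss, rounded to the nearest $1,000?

VaR = z·σ = 2.576 × 3.02% = 7.780%.
On $50,000,000: 0.07780 × $50,000,000 = $3,890,000.

$3,890,000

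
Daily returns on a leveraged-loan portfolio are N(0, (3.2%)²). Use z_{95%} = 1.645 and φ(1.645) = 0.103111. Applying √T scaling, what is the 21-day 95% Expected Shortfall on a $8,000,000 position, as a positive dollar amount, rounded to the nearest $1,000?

σ_{21d} = 3.2% × √21 = 14.664%.
ES multiplier = φ(z)/(1−α) = 0.103111/0.05 = 2.062.
ES = 14.664% × 2.062 = 30.237%; on $8,000,000: $2,418,960.

$2,419,000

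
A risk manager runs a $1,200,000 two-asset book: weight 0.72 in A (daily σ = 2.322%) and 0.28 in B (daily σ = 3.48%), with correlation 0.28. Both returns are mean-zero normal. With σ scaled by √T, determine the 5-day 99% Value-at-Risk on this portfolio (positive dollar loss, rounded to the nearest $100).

$134,700

σ_p = √(0.72²·2.322² + 0.28²·3.48² + 2·0.28·0.72·0.28·2.322·3.48) = 2.158%.
σ_{5d} = 2.158% × √5 = 4.825%.
z(99%) = 2.326.
VaR = 2.326 × 4.825% = 11.223%; on $1,200,000 that is $134,676.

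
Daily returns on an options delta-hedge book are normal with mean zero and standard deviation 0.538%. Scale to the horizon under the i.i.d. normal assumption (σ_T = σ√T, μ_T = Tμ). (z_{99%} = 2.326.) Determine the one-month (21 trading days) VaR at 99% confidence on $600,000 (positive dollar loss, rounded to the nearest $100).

σ_{21d} = 0.538% × √21 = 2.465%.
VaR = 2.326 × 2.465% = 5.734%.
On $600,000: 0.05734 × $600,000 = $34,404.

$34,400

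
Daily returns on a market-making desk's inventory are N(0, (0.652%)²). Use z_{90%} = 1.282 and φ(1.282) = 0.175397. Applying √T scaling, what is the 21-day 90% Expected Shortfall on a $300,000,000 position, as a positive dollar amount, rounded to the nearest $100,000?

σ_{21d} = 0.652% × √21 = 2.988%.
ES multiplier = φ(z)/(1−α) = 0.175397/0.1 = 1.754.
ES = 2.988% × 1.754 = 5.241%; on $300,000,000: $15,723,000.

$15,700,000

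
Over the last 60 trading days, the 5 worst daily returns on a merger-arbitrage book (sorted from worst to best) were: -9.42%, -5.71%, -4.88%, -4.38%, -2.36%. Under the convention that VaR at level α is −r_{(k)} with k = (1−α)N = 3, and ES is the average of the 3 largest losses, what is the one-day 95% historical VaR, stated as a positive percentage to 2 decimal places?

k = 3; the 3rd lowest return is -4.88%, so VaR = 4.88%.

4.88%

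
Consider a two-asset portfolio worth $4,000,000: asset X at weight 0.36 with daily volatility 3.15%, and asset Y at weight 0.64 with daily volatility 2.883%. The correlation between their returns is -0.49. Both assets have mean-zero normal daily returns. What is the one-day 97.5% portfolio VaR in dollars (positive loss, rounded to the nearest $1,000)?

σ_p² = 0.36²·3.15² + 0.64²·2.883² + 2·-0.49·0.36·0.64·3.15·2.883 = 2.6399 (%²).
σ_p = √2.6399 = 1.625%.
At 97.5%, z = 1.960.
VaR = 1.960 × 1.625% = 3.185%; on $4,000,000 that is $127,400.

$127,000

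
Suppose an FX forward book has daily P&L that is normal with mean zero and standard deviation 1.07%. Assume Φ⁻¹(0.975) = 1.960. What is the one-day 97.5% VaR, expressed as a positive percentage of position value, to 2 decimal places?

2.10%

VaR = z·σ = 1.960 × 1.07% = 2.097%.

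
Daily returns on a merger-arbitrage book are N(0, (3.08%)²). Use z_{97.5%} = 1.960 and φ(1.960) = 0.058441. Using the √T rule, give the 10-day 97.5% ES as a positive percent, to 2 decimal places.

22.77%

σ_{10d} = 3.08% × √10 = 9.740%.
ES multiplier = φ(z)/(1−α) = 0.058441/0.025 = 2.338.
ES = 9.740% × 2.338 = 22.772%.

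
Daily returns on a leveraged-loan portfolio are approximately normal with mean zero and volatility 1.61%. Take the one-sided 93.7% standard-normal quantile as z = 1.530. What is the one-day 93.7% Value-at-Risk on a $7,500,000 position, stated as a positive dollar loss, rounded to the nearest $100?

VaR = z·σ = 1.530 × 1.61% = 2.463%.
On $7,500,000: 0.02463 × $7,500,000 = $184,725.

$184,700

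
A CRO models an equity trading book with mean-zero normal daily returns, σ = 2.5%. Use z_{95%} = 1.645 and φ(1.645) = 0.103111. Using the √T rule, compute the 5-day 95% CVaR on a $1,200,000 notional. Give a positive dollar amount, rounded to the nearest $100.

σ_{5d} = 2.5% × √5 = 5.590%.
ES multiplier = φ(z)/(1−α) = 0.103111/0.05 = 2.062.
ES = 5.590% × 2.062 = 11.527%; on $1,200,000: $138,324.

$138,300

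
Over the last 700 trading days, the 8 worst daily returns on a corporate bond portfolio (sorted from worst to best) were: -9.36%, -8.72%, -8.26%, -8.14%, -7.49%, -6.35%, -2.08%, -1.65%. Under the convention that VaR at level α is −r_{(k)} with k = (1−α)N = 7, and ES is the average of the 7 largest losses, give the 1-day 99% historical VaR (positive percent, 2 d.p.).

k = 7; the 7th lowest return is -2.08%, so VaR = 2.08%.

2.08%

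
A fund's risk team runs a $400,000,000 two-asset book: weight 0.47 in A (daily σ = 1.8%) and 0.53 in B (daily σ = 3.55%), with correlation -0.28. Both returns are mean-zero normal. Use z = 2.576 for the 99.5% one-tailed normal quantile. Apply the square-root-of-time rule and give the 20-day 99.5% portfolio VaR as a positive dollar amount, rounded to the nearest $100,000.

$84,500,000

σ_p = √(0.47²·1.8² + 0.53²·3.55² + 2·-0.28·0.47·0.53·1.8·3.55) = 1.834%.
σ_{20d} = 1.834% × √20 = 8.202%.
VaR = 2.576 × 8.202% = 21.128%; on $400,000,000 that is $84,512,000.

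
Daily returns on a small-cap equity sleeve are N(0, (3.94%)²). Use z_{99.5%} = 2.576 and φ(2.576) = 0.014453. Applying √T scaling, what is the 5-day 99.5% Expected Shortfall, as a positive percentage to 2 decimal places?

σ_{5d} = 3.94% × √5 = 8.810%.
ES multiplier = φ(z)/(1−α) = 0.014453/0.005 = 2.891.
ES = 8.810% × 2.891 = 25.470%.

25.47%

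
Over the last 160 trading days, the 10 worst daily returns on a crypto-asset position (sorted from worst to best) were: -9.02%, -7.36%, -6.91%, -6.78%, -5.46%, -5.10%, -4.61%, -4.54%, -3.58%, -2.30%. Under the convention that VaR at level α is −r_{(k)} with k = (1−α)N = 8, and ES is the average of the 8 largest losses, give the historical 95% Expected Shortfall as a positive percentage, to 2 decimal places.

The 8 worst returns sum to -49.78%.
ES = −(-49.78%) / 8 = 6.2225% ≈ 6.22%.

6.22%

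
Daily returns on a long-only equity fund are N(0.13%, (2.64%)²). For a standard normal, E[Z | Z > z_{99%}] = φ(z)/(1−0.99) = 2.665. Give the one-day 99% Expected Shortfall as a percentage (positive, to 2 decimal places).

ES = −(0.13%) + 2.64% × 2.665 = 6.906%.

6.91%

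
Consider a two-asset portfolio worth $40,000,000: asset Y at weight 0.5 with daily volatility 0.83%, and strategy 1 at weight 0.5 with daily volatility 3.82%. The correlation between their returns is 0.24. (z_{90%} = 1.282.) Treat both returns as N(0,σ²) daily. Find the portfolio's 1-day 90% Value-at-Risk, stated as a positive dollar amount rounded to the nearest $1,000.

σ_p² = 0.5²·0.83² + 0.5²·3.82² + 2·0.24·0.5·0.5·0.83·3.82 = 4.2008 (%²).
σ_p = √4.2008 = 2.050%.
VaR = 1.282 × 2.050% = 2.628%; on $40,000,000 that is $1,051,200.

$1,051,000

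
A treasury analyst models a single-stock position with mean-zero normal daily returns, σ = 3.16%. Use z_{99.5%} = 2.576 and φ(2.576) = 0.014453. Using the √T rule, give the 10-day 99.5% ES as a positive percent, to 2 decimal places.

28.89%

σ_{10d} = 3.16% × √10 = 9.993%.
ES multiplier = φ(z)/(1−α) = 0.014453/0.005 = 2.891.
ES = 9.993% × 2.891 = 28.890%.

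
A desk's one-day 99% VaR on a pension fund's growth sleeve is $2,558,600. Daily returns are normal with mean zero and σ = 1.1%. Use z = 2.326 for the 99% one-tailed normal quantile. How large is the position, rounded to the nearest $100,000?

$100,000,000

VaR as a fraction of value: z·σ = 2.326 × 1.1% = 2.5586%.
Position = $2,558,600 / 0.025586 = $100,000,000.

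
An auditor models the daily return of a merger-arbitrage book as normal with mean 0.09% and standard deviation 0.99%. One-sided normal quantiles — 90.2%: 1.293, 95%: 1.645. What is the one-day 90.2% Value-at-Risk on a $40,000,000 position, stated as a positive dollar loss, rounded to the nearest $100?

$476,000

VaR = −μ + z·σ = −(0.09%) + 1.293 × 0.99% = 1.190%.
On $40,000,000: 0.01190 × $40,000,000 = $476,000.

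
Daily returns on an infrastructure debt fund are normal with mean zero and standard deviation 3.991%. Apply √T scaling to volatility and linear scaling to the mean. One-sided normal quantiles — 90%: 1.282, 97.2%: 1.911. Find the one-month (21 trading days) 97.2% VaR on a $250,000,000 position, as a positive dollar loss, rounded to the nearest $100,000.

$87,400,000

σ_{21d} = 3.991% × √21 = 18.289%.
VaR = 1.911 × 18.289% = 34.950%.
On $250,000,000: 0.34950 × $250,000,000 = $87,375,000.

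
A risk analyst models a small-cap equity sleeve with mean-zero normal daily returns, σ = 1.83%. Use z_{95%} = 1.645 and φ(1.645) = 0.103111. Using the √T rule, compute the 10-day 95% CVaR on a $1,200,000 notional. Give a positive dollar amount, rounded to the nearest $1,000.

σ_{10d} = 1.83% × √10 = 5.787%.
ES multiplier = φ(z)/(1−α) = 0.103111/0.05 = 2.062.
ES = 5.787% × 2.062 = 11.933%; on $1,200,000: $143,196.

$143,000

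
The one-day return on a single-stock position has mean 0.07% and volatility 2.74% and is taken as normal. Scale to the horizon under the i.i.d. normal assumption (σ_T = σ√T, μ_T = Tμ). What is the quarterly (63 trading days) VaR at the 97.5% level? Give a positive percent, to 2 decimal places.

At 97.5%, z = 1.960.
σ_{63d} = 2.74% × √63 = 21.748%; μ_{63d} = 63 × 0.07% = 4.410%.
VaR = −(4.410%) + 1.960 × 21.748% = 38.216%.

38.22%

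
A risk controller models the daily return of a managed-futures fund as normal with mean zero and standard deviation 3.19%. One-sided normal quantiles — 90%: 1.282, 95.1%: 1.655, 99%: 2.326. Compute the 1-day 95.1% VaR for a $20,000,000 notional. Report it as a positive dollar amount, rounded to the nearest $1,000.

$1,056,000

VaR = z·σ = 1.655 × 3.19% = 5.279%.
On $20,000,000: 0.05279 × $20,000,000 = $1,055,800.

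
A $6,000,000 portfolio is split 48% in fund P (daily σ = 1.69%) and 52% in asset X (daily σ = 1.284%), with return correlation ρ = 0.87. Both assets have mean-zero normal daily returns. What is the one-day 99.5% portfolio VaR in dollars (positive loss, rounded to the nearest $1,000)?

$221,000

σ_p² = 0.48²·1.69² + 0.52²·1.284² + 2·0.87·0.48·0.52·1.69·1.284 = 2.0463 (%²).
σ_p = √2.0463 = 1.430%.
At 99.5%, z = 2.576.
VaR = 2.576 × 1.430% = 3.684%; on $6,000,000 that is $221,040.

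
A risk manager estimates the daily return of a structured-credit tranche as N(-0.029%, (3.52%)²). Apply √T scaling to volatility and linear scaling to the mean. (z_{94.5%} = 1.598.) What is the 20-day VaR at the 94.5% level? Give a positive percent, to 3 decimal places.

σ_{20d} = 3.52% × √20 = 15.742%; μ_{20d} = 20 × -0.029% = -0.580%.
VaR = −(-0.580%) + 1.598 × 15.742% = 25.736%.

25.736%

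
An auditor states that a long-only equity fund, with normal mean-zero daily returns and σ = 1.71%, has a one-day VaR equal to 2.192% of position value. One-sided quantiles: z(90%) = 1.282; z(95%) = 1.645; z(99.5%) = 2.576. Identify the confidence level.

Implied z = VaR/σ = 2.192 / 1.71 = 1.282.
This matches z(90%) = 1.282.

90%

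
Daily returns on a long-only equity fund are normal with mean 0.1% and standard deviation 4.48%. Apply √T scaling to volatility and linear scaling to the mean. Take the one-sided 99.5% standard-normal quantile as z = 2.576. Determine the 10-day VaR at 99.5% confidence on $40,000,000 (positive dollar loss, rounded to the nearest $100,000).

$14,200,000

σ_{10d} = 4.48% × √10 = 14.167%; μ_{10d} = 10 × 0.1% = 1.000%.
VaR = −(1.000%) + 2.576 × 14.167% = 35.494%.
On $40,000,000: 0.35494 × $40,000,000 = $14,197,600.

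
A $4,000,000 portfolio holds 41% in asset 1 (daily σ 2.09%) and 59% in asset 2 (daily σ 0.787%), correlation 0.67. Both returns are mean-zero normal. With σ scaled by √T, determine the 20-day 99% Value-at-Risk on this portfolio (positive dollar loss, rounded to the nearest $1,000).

σ_p = √(0.41²·2.09² + 0.59²·0.787² + 2·0.67·0.41·0.59·2.09·0.787) = 1.218%.
σ_{20d} = 1.218% × √20 = 5.447%.
z(99%) = 2.326.
VaR = 2.326 × 5.447% = 12.670%; on $4,000,000 that is $506,800.

$507,000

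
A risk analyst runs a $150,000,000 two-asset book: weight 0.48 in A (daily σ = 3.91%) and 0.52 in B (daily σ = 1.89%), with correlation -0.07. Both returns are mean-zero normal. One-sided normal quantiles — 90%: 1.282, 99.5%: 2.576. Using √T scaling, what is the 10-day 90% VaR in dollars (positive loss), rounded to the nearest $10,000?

$12,510,000

σ_p = √(0.48²·3.91² + 0.52²·1.89² + 2·-0.07·0.48·0.52·3.91·1.89) = 2.057%.
σ_{10d} = 2.057% × √10 = 6.505%.
VaR = 1.282 × 6.505% = 8.339%; on $150,000,000 that is $12,508,500.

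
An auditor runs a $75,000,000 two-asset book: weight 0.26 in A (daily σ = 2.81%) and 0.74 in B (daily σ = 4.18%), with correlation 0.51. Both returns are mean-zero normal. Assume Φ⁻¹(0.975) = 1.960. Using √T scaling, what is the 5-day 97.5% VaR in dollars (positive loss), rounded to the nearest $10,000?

$11,580,000

σ_p = √(0.26²·2.81² + 0.74²·4.18² + 2·0.51·0.26·0.74·2.81·4.18) = 3.522%.
σ_{5d} = 3.522% × √5 = 7.875%.
VaR = 1.960 × 7.875% = 15.435%; on $75,000,000 that is $11,576,250.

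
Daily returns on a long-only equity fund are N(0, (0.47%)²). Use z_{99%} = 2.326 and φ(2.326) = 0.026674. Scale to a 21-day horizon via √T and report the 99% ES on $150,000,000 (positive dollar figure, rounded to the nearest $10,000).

σ_{21d} = 0.47% × √21 = 2.154%.
ES multiplier = φ(z)/(1−α) = 0.026674/0.01 = 2.667.
ES = 2.154% × 2.667 = 5.745%; on $150,000,000: $8,617,500.

$8,620,000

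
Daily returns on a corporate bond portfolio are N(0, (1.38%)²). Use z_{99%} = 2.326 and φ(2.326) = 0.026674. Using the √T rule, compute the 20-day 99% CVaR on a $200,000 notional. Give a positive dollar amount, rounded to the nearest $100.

σ_{20d} = 1.38% × √20 = 6.172%.
ES multiplier = φ(z)/(1−α) = 0.026674/0.01 = 2.667.
ES = 6.172% × 2.667 = 16.461%; on $200,000: $32,922.

$32,900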